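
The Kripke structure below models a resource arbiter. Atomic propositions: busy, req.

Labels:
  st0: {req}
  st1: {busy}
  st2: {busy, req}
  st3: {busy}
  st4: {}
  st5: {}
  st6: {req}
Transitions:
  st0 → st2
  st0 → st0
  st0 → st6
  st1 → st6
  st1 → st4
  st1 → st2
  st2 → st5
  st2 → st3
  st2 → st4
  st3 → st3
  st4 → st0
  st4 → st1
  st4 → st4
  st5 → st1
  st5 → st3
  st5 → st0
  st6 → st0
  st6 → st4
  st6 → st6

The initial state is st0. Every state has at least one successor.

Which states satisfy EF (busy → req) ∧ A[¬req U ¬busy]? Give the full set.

{st0, st4, st5, st6}

States satisfying busy → req: {st0, st2, st4, st5, st6}.
States satisfying EF (busy → req): {st0, st1, st2, st4, st5, st6}.
States satisfying ¬req: {st1, st3, st4, st5}.
States satisfying ¬busy: {st0, st4, st5, st6}.
States satisfying A[¬req U ¬busy]: {st0, st4, st5, st6}.
States satisfying EF (busy → req) ∧ A[¬req U ¬busy]: {st0, st4, st5, st6}.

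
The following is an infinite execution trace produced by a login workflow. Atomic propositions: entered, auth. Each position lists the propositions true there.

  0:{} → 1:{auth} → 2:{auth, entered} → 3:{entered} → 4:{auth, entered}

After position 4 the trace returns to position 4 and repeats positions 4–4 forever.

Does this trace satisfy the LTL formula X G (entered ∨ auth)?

Holds

The position after 0 is 1; G (entered ∨ auth) is true there.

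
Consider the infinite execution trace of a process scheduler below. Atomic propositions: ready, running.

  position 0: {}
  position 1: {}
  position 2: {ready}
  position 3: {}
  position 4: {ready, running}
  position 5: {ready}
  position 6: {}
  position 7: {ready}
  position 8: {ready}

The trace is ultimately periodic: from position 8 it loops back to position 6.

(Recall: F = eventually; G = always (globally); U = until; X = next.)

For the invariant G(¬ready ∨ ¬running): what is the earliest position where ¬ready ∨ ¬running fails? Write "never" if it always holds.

4

Check ¬ready ∨ ¬running at each position in order: 0 ✓, 1 ✓, 2 ✓, 3 ✓.
At position 4 the labels are {ready, running}, so ¬ready ∨ ¬running is false there. This is the first violation.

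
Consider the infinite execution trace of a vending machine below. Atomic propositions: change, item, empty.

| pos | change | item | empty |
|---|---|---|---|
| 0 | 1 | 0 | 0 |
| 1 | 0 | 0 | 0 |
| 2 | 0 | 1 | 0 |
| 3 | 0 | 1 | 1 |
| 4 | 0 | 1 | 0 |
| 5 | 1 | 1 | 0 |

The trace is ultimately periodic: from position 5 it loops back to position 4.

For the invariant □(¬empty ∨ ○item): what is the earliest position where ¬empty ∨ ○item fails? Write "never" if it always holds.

¬empty ∨ ○item holds at every position 0..5, and those are all the positions the trace ever visits, so the invariant □(¬empty ∨ ○item) is never violated.

never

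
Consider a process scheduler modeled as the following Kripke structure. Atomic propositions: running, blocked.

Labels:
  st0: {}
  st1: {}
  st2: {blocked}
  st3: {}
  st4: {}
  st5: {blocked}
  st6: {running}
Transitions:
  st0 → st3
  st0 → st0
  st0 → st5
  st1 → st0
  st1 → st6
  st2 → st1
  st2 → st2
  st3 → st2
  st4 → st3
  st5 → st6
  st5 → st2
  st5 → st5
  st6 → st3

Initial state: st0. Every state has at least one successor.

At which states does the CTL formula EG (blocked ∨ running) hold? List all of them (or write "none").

{st2, st5}

States satisfying blocked ∨ running: {st2, st5, st6}.
States satisfying EG (blocked ∨ running): {st2, st5}.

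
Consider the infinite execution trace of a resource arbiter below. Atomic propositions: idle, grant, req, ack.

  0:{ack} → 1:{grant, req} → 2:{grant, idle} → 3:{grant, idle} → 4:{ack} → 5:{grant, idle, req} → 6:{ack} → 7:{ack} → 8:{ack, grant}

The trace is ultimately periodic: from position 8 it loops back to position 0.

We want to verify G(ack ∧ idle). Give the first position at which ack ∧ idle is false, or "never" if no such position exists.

At position 0 the labels are {ack}, so ack ∧ idle is false there. This is the first violation.

0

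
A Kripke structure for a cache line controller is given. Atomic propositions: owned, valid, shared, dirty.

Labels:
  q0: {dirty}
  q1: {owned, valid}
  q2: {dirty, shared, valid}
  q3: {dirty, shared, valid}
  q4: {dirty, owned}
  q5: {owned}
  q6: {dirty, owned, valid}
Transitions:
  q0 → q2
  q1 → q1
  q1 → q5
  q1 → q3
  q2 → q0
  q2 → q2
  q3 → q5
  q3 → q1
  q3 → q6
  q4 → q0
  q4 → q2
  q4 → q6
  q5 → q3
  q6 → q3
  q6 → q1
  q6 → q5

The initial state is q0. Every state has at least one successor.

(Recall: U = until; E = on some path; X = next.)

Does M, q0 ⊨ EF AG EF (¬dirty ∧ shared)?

States satisfying AG EF (¬dirty ∧ shared): ∅.
States satisfying EF AG EF (¬dirty ∧ shared): ∅.
No suitable path/successor from q0 witnesses the formula.
q0 ∉ Sat(EF AG EF (¬dirty ∧ shared)).

Does not hold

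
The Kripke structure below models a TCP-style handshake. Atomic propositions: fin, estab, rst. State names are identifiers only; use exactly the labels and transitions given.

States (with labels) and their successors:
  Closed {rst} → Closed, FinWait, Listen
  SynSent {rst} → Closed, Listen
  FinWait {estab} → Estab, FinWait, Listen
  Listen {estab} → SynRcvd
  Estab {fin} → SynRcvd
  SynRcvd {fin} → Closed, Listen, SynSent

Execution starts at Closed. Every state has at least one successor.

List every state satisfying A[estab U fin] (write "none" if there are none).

{Listen, Estab, SynRcvd}

States satisfying estab: {FinWait, Listen}.
States satisfying fin: {Estab, SynRcvd}.
States satisfying A[estab U fin]: {Listen, Estab, SynRcvd}.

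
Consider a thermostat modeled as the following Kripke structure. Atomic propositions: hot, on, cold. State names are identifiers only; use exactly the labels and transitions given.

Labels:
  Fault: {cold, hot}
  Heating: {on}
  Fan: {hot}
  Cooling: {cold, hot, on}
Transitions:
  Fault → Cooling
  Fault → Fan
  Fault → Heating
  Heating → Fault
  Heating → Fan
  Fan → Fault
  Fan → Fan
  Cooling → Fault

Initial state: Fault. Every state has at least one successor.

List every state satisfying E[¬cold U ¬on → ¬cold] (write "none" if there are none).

{Heating, Fan, Cooling}

States satisfying ¬cold: {Heating, Fan}.
States satisfying ¬on → ¬cold: {Heating, Fan, Cooling}.
States satisfying E[¬cold U ¬on → ¬cold]: {Heating, Fan, Cooling}.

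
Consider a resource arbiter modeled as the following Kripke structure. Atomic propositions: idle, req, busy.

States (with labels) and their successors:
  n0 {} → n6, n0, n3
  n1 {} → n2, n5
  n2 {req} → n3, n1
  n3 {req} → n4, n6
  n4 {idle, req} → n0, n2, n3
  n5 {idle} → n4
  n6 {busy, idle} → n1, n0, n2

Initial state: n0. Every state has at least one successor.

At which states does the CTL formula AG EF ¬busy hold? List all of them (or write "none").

{n0, n1, n2, n3, n4, n5, n6}

States satisfying EF ¬busy: {n0, n1, n2, n3, n4, n5, n6}.
States satisfying AG EF ¬busy: {n0, n1, n2, n3, n4, n5, n6}.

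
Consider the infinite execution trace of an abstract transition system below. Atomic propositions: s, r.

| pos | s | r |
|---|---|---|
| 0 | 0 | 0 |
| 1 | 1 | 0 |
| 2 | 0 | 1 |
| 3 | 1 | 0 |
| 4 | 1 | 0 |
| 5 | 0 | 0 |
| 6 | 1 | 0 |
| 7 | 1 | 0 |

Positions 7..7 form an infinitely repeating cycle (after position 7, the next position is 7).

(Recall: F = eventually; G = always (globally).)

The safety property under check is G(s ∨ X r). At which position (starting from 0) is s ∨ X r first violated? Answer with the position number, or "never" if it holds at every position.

0

At position 0 the labels are {} and the next position 1 has {s}, so s ∨ X r is false there. This is the first violation.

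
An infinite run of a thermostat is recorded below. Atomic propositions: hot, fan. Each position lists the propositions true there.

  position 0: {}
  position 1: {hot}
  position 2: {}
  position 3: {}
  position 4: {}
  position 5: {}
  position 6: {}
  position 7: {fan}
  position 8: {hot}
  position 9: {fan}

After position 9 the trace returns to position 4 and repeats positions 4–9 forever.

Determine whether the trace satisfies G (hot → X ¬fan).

Violated

hot → X ¬fan must hold at every position from 0 onward. It fails at position 8, so G (hot → X ¬fan) is false.
Positions where hot holds: 1, 8.
Check X ¬fan at each: 1→ok, 8→fails.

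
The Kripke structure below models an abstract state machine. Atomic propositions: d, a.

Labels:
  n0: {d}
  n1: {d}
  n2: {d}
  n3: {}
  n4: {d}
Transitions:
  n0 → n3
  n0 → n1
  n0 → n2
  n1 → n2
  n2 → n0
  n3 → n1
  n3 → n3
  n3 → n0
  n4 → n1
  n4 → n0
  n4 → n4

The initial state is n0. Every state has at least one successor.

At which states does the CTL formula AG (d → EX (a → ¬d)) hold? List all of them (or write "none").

{n0, n1, n2, n3, n4}

States satisfying d → EX (a → ¬d): {n0, n1, n2, n3, n4}.
States satisfying AG (d → EX (a → ¬d)): {n0, n1, n2, n3, n4}.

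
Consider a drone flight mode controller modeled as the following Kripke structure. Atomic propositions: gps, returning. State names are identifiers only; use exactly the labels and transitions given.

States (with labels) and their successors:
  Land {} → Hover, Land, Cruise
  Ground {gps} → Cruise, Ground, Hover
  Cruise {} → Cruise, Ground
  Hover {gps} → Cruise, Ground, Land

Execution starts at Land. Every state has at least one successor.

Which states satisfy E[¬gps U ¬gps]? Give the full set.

States satisfying ¬gps: {Land, Cruise}.
States satisfying E[¬gps U ¬gps]: {Land, Cruise}.

{Land, Cruise}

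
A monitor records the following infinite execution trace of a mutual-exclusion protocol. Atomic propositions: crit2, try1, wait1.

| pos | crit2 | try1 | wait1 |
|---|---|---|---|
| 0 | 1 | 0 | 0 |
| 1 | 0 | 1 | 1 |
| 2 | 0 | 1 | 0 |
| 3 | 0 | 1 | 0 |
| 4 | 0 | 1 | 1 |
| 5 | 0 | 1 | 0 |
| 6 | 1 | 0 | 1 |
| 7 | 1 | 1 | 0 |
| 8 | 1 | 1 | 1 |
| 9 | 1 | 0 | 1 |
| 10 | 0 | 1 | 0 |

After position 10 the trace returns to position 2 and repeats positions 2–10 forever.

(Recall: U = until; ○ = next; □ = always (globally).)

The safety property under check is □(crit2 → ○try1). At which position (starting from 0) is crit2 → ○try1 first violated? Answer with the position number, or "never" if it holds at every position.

Check crit2 → ○try1 at each position in order: 0 ✓, 1 ✓, 2 ✓, 3 ✓, 4 ✓, 5 ✓, 6 ✓, 7 ✓.
At position 8 the labels are {crit2, try1, wait1} and the next position 9 has {crit2, wait1}, so crit2 → ○try1 is false there. This is the first violation.

8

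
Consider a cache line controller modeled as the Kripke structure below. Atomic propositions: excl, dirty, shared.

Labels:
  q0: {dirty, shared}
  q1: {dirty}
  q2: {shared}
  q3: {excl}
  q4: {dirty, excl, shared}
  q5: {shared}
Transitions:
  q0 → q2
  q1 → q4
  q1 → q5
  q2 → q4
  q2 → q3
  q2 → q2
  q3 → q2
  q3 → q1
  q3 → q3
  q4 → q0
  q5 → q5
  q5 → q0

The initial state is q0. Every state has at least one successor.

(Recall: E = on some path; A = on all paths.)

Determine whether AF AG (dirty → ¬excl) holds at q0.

Does not hold

States satisfying AG (dirty → ¬excl): ∅.
States satisfying AF AG (dirty → ¬excl): ∅.
There is a path from q0 along which AG (dirty → ¬excl) never holds.
q0 ∉ Sat(AF AG (dirty → ¬excl)).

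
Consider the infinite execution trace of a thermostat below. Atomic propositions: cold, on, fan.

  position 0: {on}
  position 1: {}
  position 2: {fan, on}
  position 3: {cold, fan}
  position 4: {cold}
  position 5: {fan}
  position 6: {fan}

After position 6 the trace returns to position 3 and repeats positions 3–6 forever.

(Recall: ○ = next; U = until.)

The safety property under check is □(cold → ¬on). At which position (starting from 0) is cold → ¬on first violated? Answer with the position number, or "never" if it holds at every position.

cold → ¬on holds at every position 0..6, and those are all the positions the trace ever visits, so the invariant □(cold → ¬on) is never violated.

never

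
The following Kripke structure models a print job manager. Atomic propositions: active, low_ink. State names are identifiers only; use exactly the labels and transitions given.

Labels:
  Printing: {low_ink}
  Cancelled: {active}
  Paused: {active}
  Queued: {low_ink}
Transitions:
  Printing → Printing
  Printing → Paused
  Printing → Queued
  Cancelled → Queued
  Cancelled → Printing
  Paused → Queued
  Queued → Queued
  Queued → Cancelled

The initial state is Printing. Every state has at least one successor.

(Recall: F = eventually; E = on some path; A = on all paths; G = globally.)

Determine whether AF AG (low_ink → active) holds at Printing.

No

States satisfying AG (low_ink → active): ∅.
States satisfying AF AG (low_ink → active): ∅.
There is a path from Printing along which AG (low_ink → active) never holds.
Printing ∉ Sat(AF AG (low_ink → active)).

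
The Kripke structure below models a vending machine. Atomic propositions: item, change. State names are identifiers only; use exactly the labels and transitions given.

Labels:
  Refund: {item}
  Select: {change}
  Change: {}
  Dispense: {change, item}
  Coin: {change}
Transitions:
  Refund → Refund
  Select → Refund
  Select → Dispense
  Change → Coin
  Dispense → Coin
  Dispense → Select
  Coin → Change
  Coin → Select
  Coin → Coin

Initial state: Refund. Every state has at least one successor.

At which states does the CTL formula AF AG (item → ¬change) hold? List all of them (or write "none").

{Refund}

States satisfying AG (item → ¬change): {Refund}.
States satisfying AF AG (item → ¬change): {Refund}.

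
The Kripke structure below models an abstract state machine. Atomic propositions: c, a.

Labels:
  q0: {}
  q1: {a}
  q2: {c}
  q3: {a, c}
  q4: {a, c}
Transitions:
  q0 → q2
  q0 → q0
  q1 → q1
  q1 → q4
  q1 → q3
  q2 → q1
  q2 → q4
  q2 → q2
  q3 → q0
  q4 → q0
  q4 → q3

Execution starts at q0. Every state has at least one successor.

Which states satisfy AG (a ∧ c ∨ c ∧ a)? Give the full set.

States satisfying a ∧ c ∨ c ∧ a: {q3, q4}.
States satisfying AG (a ∧ c ∨ c ∧ a): ∅.

none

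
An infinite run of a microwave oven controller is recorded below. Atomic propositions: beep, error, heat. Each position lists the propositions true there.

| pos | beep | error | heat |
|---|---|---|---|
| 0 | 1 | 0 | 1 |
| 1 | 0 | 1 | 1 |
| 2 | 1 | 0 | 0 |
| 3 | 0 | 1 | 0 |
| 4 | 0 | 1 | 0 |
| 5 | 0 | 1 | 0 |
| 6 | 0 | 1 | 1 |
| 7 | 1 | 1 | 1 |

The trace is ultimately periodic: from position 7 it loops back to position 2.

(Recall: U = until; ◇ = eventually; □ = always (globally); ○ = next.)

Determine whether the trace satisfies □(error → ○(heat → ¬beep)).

error → ○(heat → ¬beep) must hold at every position from 0 onward. It fails at position 6, so □(error → ○(heat → ¬beep)) is false.
Positions where error holds: 1, 3, 4, 5, 6, 7.
Check ○(heat → ¬beep) at each: 1→ok, 3→ok, 4→ok, 5→ok, 6→fails, 7→ok.

Does not hold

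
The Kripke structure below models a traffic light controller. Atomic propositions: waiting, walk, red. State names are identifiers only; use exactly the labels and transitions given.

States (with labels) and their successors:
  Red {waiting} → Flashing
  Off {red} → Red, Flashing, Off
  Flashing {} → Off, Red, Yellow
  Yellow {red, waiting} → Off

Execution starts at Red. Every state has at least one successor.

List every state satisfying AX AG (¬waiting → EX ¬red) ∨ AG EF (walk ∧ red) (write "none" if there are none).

States satisfying AG (¬waiting → EX ¬red): {Red, Off, Flashing, Yellow}.
States satisfying AX AG (¬waiting → EX ¬red): {Red, Off, Flashing, Yellow}.
States satisfying EF (walk ∧ red): ∅.
States satisfying AG EF (walk ∧ red): ∅.
States satisfying AX AG (¬waiting → EX ¬red) ∨ AG EF (walk ∧ red): {Red, Off, Flashing, Yellow}.

{Red, Off, Flashing, Yellow}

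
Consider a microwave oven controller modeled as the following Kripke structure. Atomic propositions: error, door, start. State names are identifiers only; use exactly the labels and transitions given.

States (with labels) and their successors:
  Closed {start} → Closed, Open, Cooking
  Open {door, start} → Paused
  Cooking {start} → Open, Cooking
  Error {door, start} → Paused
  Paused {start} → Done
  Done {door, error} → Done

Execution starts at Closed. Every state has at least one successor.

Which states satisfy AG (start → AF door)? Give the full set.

{Open, Error, Paused, Done}

States satisfying start → AF door: {Open, Error, Paused, Done}.
States satisfying AG (start → AF door): {Open, Error, Paused, Done}.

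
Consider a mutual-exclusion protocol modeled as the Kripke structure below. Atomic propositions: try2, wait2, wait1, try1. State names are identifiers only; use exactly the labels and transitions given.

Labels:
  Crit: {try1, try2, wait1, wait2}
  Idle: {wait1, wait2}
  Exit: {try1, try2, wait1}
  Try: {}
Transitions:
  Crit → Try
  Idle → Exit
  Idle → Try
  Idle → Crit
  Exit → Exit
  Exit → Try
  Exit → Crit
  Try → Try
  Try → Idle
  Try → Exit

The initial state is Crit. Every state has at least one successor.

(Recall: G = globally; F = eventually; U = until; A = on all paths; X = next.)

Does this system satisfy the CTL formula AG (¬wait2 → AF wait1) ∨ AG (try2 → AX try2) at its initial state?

States satisfying ¬wait2 → AF wait1: {Crit, Idle, Exit}.
States satisfying AG (¬wait2 → AF wait1): ∅.
States satisfying try2 → AX try2: {Idle, Try}.
States satisfying AG (try2 → AX try2): ∅.
States satisfying AG (¬wait2 → AF wait1) ∨ AG (try2 → AX try2): ∅.
Crit ∉ Sat(AG (¬wait2 → AF wait1) ∨ AG (try2 → AX try2)).

Does not hold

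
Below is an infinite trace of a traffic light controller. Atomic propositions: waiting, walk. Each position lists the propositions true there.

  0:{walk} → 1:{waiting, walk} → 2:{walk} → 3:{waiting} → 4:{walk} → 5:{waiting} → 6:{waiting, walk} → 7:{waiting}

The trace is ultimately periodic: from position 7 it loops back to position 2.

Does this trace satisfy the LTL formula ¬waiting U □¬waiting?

Does not hold

Walking from position 0: at position 1, □¬waiting has not yet held and ¬waiting fails, so ¬waiting U □¬waiting is false.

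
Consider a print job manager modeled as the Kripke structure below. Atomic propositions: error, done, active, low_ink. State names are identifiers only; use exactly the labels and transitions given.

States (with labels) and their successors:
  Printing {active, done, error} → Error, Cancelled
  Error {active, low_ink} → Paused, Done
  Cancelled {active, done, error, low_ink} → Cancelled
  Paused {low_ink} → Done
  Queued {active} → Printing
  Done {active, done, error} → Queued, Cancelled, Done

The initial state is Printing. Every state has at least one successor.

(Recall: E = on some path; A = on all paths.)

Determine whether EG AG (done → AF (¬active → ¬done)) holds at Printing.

Holds

States satisfying AG (done → AF (¬active → ¬done)): {Printing, Error, Cancelled, Paused, Queued, Done}.
States satisfying EG AG (done → AF (¬active → ¬done)): {Printing, Error, Cancelled, Paused, Queued, Done}.
Printing ∈ Sat(EG AG (done → AF (¬active → ¬done))).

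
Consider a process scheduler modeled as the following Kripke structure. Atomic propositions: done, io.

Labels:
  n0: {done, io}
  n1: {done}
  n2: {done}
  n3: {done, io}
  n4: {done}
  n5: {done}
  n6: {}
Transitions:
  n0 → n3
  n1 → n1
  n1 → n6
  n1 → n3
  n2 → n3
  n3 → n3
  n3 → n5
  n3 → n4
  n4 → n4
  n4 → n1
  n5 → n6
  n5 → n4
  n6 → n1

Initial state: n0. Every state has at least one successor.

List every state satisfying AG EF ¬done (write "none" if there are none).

{n0, n1, n2, n3, n4, n5, n6}

States satisfying EF ¬done: {n0, n1, n2, n3, n4, n5, n6}.
States satisfying AG EF ¬done: {n0, n1, n2, n3, n4, n5, n6}.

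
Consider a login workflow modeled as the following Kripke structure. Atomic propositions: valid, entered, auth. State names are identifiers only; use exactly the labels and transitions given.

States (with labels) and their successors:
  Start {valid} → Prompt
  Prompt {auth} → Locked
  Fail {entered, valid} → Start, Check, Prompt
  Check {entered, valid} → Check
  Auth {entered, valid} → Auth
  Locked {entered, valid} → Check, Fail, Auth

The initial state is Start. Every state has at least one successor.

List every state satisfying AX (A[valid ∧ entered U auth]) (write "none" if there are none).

{Start}

States satisfying A[valid ∧ entered U auth]: {Prompt}.
States satisfying AX (A[valid ∧ entered U auth]): {Start}.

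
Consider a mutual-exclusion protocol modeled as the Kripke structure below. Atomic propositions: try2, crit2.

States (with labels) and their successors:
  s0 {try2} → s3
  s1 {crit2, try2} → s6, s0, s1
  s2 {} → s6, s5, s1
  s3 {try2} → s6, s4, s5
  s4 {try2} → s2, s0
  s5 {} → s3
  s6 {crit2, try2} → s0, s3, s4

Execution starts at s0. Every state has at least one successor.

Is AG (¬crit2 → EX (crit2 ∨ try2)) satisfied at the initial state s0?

States satisfying ¬crit2 → EX (crit2 ∨ try2): {s0, s1, s2, s3, s4, s5, s6}.
States satisfying AG (¬crit2 → EX (crit2 ∨ try2)): {s0, s1, s2, s3, s4, s5, s6}.
Every state reachable from s0 satisfies ¬crit2 → EX (crit2 ∨ try2).
s0 ∈ Sat(AG (¬crit2 → EX (crit2 ∨ try2))).

Holds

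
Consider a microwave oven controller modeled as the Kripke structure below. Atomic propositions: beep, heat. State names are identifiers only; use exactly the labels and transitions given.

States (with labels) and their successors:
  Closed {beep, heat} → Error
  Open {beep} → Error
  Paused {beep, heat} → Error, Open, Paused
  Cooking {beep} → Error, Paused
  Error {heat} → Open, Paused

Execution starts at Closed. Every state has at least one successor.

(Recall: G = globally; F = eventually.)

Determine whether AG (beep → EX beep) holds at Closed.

Does not hold

States satisfying beep → EX beep: {Paused, Cooking, Error}.
States satisfying AG (beep → EX beep): ∅.
Closed is reachable from Closed and violates beep → EX beep, so AG fails at Closed.
Closed ∉ Sat(AG (beep → EX beep)).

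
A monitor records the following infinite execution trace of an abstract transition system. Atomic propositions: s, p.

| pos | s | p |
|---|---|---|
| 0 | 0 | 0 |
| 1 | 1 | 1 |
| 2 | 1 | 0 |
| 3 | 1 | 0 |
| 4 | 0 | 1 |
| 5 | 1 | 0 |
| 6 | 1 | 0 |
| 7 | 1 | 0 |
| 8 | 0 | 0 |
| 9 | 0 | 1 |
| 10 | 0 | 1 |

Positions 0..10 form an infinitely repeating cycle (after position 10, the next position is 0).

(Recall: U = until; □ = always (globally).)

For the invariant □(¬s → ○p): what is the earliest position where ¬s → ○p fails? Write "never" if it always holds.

Check ¬s → ○p at each position in order: 0 ✓, 1 ✓, 2 ✓, 3 ✓.
At position 4 the labels are {p} and the next position 5 has {s}, so ¬s → ○p is false there. This is the first violation.

4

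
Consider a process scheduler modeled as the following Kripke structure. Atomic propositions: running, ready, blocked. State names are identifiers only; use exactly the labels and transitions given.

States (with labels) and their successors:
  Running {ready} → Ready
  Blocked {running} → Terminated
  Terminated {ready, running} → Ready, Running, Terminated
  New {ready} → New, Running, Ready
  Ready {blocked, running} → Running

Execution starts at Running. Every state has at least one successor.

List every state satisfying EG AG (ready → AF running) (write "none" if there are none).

{Running, Blocked, Terminated, Ready}

States satisfying AG (ready → AF running): {Running, Blocked, Terminated, Ready}.
States satisfying EG AG (ready → AF running): {Running, Blocked, Terminated, Ready}.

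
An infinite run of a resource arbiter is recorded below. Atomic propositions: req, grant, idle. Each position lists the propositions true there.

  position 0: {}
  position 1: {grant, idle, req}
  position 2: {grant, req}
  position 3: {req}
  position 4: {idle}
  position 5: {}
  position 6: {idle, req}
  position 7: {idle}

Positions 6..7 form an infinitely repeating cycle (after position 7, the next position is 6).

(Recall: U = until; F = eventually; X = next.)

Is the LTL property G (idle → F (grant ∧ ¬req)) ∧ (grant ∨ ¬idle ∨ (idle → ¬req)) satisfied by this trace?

Violated

idle → F (grant ∧ ¬req) must hold at every position from 0 onward. It fails at position 1, so G (idle → F (grant ∧ ¬req)) is false.
Positions where idle holds: 1, 4, 6, 7.
Check F (grant ∧ ¬req) at each: 1→fails, 4→fails, 6→fails, 7→fails.
At position 0: G (idle → F (grant ∧ ¬req)) is false; grant ∨ ¬idle ∨ (idle → ¬req) is true; so G (idle → F (grant ∧ ¬req)) ∧ (grant ∨ ¬idle ∨ (idle → ¬req)) is false.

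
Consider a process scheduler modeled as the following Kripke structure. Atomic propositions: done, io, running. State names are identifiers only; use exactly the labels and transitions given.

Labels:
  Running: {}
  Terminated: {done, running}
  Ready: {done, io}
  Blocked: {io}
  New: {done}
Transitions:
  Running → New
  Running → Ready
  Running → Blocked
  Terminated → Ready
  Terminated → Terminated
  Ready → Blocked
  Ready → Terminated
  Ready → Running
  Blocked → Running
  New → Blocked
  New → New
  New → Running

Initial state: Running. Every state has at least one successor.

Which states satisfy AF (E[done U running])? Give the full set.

{Terminated, Ready}

States satisfying E[done U running]: {Terminated, Ready}.
States satisfying AF (E[done U running]): {Terminated, Ready}.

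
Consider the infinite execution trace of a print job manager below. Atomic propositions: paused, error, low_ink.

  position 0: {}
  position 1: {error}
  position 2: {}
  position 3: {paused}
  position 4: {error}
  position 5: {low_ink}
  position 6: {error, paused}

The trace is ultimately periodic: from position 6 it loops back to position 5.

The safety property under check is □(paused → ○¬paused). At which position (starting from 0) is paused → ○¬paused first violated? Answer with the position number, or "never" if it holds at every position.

paused → ○¬paused holds at every position 0..6, and those are all the positions the trace ever visits, so the invariant □(paused → ○¬paused) is never violated.

never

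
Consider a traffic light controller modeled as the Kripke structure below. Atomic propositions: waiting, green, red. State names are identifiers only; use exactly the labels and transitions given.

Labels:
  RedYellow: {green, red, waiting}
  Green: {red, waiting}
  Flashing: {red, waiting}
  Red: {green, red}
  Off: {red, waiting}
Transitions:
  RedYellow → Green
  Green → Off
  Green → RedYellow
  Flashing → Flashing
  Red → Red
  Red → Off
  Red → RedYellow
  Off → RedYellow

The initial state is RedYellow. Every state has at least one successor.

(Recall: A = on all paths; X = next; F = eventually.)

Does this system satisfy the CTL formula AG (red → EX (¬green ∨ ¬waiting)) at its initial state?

States satisfying red → EX (¬green ∨ ¬waiting): {RedYellow, Green, Flashing, Red}.
States satisfying AG (red → EX (¬green ∨ ¬waiting)): {Flashing}.
Off is reachable from RedYellow and violates red → EX (¬green ∨ ¬waiting), so AG fails at RedYellow.
RedYellow ∉ Sat(AG (red → EX (¬green ∨ ¬waiting))).

Violated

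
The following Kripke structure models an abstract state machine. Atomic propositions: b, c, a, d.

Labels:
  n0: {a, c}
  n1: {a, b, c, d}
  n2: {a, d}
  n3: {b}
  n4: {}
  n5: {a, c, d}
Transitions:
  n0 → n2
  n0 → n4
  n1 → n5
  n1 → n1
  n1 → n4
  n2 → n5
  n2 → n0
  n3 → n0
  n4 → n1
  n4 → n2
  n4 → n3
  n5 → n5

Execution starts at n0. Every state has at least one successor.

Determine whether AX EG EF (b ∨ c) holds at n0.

Yes

States satisfying EG EF (b ∨ c): {n0, n1, n2, n3, n4, n5}.
States satisfying AX EG EF (b ∨ c): {n0, n1, n2, n3, n4, n5}.
n0 ∈ Sat(AX EG EF (b ∨ c)).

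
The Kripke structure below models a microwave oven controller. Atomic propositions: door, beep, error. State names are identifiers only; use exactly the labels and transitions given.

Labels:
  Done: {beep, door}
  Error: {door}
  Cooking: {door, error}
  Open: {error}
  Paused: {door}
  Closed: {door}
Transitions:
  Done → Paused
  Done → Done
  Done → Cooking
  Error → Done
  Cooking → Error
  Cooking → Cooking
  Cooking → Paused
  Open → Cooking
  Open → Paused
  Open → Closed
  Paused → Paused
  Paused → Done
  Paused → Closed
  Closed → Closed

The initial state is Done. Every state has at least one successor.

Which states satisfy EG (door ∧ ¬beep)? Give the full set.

States satisfying door ∧ ¬beep: {Error, Cooking, Paused, Closed}.
States satisfying EG (door ∧ ¬beep): {Cooking, Paused, Closed}.

{Cooking, Paused, Closed}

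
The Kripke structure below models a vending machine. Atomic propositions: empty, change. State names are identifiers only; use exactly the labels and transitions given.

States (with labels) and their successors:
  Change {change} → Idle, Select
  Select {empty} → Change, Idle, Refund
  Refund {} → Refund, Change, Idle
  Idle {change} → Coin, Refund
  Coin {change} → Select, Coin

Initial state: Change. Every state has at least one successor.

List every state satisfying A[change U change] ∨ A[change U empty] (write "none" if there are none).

States satisfying change: {Change, Idle, Coin}.
States satisfying A[change U change]: {Change, Idle, Coin}.
States satisfying empty: {Select}.
States satisfying A[change U empty]: {Select}.
States satisfying A[change U change] ∨ A[change U empty]: {Change, Select, Idle, Coin}.

{Change, Select, Idle, Coin}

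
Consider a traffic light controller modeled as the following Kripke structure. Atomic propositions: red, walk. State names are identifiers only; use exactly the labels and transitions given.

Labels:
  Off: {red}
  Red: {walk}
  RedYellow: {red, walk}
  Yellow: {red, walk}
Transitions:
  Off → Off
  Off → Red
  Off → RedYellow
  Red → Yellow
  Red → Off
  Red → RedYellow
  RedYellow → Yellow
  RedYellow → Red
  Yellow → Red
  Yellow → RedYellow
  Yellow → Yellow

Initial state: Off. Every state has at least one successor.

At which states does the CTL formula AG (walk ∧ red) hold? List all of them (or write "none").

States satisfying walk ∧ red: {RedYellow, Yellow}.
States satisfying AG (walk ∧ red): ∅.

none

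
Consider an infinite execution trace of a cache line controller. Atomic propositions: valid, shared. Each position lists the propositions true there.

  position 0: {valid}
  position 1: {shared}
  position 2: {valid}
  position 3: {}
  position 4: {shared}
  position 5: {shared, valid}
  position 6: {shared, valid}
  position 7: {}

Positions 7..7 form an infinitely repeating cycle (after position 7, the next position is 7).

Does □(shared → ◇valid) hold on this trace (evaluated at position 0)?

Holds

shared → ◇valid holds at every position 0..7, and those are all positions ever visited, so □(shared → ◇valid) holds.
Positions where shared holds: 1, 4, 5, 6.
Check ◇valid at each: 1→ok, 4→ok, 5→ok, 6→ok.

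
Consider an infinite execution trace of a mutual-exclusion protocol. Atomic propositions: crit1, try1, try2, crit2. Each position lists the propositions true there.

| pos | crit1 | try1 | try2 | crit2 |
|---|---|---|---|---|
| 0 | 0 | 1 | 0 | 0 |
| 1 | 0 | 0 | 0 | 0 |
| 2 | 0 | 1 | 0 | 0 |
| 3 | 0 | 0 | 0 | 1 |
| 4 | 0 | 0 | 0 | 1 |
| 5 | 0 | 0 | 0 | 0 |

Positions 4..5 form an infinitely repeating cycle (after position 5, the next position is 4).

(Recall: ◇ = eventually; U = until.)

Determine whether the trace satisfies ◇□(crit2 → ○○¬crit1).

Satisfied

□(crit2 → ○○¬crit1) holds at position 0, which is reachable from 0, so ◇□(crit2 → ○○¬crit1) holds.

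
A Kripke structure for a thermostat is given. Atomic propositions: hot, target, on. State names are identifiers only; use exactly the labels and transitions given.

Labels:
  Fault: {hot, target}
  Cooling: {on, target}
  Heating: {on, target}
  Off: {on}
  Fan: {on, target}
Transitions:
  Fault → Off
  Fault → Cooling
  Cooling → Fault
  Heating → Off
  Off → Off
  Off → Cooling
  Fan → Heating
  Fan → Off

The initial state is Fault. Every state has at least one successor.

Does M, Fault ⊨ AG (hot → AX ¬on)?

States satisfying hot → AX ¬on: {Cooling, Heating, Off, Fan}.
States satisfying AG (hot → AX ¬on): ∅.
Fault is reachable from Fault and violates hot → AX ¬on, so AG fails at Fault.
Fault ∉ Sat(AG (hot → AX ¬on)).

Does not hold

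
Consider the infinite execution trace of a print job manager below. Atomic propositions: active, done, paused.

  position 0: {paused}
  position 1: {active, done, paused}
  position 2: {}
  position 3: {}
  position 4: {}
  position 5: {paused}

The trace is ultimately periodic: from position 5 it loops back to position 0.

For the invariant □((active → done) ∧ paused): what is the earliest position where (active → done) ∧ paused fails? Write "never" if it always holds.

Check (active → done) ∧ paused at each position in order: 0 ✓, 1 ✓.
At position 2 the labels are {}, so (active → done) ∧ paused is false there. This is the first violation.

2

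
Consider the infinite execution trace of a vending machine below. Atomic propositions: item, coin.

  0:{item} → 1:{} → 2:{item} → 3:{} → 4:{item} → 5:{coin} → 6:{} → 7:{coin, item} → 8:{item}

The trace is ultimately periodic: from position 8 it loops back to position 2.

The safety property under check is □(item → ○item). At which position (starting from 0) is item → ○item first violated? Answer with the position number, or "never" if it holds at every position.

At position 0 the labels are {item} and the next position 1 has {}, so item → ○item is false there. This is the first violation.

0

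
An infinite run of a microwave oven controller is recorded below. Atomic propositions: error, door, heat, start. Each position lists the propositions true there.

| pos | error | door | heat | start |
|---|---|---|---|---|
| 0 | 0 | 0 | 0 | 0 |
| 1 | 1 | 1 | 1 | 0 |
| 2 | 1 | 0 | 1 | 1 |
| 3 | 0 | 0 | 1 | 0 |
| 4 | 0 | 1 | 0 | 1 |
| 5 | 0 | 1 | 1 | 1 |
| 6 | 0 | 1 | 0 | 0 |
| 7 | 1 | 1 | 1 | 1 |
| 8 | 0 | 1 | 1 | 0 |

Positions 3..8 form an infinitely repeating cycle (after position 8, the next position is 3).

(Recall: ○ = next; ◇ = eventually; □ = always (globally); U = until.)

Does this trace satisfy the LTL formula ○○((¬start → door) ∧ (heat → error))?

The position after 0 is 1; ○((¬start → door) ∧ (heat → error)) is true there.

Holds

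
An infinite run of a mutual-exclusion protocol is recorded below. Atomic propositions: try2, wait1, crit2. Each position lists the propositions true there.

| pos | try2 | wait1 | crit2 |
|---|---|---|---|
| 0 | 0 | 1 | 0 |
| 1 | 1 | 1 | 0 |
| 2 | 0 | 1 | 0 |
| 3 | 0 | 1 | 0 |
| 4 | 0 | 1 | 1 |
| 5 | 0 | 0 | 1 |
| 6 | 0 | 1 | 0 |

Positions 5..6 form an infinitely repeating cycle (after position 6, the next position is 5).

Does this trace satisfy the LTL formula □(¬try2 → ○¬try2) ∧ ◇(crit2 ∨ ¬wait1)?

¬try2 → ○¬try2 must hold at every position from 0 onward. It fails at position 0, so □(¬try2 → ○¬try2) is false.
Positions where ¬try2 holds: 0, 2, 3, 4, 5, 6.
Check ○¬try2 at each: 0→fails, 2→ok, 3→ok, 4→ok, 5→ok, 6→ok.
crit2 ∨ ¬wait1 holds at position 4, which is reachable from 0, so ◇(crit2 ∨ ¬wait1) holds.
At position 0: □(¬try2 → ○¬try2) is false; ◇(crit2 ∨ ¬wait1) is true; so □(¬try2 → ○¬try2) ∧ ◇(crit2 ∨ ¬wait1) is false.

Does not hold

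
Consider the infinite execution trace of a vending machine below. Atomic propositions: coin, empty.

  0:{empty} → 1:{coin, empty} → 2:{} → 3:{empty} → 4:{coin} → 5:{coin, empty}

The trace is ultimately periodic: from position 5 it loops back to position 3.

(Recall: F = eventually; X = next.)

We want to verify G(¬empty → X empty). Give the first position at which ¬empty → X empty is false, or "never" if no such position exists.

¬empty → X empty holds at every position 0..5, and those are all the positions the trace ever visits, so the invariant G(¬empty → X empty) is never violated.

never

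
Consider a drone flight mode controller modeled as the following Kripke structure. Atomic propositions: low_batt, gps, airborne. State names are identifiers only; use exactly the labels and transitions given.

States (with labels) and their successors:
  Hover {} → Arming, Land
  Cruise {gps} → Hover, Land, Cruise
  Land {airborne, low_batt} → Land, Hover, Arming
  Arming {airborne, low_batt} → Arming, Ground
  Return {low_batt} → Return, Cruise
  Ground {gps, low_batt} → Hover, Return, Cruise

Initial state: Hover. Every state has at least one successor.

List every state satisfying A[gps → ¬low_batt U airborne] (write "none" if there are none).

States satisfying gps → ¬low_batt: {Hover, Cruise, Land, Arming, Return}.
States satisfying airborne: {Land, Arming}.
States satisfying A[gps → ¬low_batt U airborne]: {Hover, Land, Arming}.

{Hover, Land, Arming}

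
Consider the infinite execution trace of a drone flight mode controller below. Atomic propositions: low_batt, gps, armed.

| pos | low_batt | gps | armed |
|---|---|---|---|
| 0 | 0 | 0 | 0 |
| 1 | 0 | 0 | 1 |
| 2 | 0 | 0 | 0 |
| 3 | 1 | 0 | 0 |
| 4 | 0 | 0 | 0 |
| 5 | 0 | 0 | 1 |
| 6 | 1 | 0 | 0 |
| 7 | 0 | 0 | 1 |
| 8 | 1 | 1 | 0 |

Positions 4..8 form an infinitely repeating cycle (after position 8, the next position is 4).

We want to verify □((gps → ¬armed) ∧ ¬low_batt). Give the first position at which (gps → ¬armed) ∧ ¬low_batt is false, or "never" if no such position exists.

Check (gps → ¬armed) ∧ ¬low_batt at each position in order: 0 ✓, 1 ✓, 2 ✓.
At position 3 the labels are {low_batt}, so (gps → ¬armed) ∧ ¬low_batt is false there. This is the first violation.

3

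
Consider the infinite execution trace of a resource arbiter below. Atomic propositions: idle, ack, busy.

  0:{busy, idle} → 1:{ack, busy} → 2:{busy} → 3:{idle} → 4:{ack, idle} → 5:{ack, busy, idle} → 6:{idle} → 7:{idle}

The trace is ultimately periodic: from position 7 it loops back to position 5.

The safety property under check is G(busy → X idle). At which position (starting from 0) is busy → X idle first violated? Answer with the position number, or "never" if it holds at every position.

At position 0 the labels are {busy, idle} and the next position 1 has {ack, busy}, so busy → X idle is false there. This is the first violation.

0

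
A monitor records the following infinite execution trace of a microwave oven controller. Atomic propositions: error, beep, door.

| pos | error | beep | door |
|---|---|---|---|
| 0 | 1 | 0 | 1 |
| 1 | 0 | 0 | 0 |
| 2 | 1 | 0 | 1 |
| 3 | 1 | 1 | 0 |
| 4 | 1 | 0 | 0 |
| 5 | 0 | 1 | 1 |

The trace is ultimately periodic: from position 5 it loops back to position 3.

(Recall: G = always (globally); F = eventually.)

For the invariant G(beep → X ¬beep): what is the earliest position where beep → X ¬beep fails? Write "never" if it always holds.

Check beep → X ¬beep at each position in order: 0 ✓, 1 ✓, 2 ✓, 3 ✓, 4 ✓.
At position 5 the labels are {beep, door} and the next position 3 has {beep, error}, so beep → X ¬beep is false there. This is the first violation.

5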